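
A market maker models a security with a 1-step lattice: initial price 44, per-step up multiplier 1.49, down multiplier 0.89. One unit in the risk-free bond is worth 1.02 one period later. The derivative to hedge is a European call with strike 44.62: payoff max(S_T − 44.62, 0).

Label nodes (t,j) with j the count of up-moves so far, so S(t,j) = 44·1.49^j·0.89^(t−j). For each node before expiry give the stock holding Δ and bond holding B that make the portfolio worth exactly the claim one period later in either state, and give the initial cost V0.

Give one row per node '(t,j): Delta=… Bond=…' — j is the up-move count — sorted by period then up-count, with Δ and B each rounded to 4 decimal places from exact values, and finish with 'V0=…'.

The replicating-portfolio and risk-neutral prices coincide; use p* = (1.02−0.89)/(1.49−0.89) = 0.2167 for the latter.
At expiry t=1: V(1,0)=0.0000, V(1,1)=20.9400
(0,0): S=44.0000. Δ = (V_up−V_dn)/(S_up−S_dn) = (20.9400−0.0000)/(65.5600−39.1600) = 0.7932. V = [p*·20.9400 + (1−p*)·0.0000]/1.02 = 4.4480. B = V − Δ·S = -30.4520.
The time-0 hedge costs 4.4480, which is the no-arbitrage price.

(0,0): Delta=0.7932 Bond=-30.4520
V0=4.4480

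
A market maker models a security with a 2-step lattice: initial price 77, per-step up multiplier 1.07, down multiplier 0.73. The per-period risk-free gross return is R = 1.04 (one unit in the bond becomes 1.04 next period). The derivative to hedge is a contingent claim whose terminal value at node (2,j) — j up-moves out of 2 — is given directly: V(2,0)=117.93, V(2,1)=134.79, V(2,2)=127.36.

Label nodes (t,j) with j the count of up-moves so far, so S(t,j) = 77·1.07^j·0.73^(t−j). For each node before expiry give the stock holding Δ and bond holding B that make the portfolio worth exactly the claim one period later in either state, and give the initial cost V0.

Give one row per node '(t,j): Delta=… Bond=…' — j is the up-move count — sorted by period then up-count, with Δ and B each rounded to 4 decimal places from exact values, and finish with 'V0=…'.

The replicating-portfolio and risk-neutral prices coincide; use p* = (1.04−0.73)/(1.07−0.73) = 0.9118 for the latter.
At expiry t=2: V(2,0)=117.9300, V(2,1)=134.7900, V(2,2)=127.3600
Node (1,0) S=56.2100: V=(p*·134.7900+(1−p*)·117.9300)/1.04=128.1753; Δ=(134.7900−117.9300)/(60.1447−41.0333)=0.8822; B=V−Δ·S=78.5871
Node (1,1) S=82.3900: V=(p*·127.3600+(1−p*)·134.7900)/1.04=123.0919; Δ=(127.3600−134.7900)/(88.1573−60.1447)=-0.2652; B=V−Δ·S=144.9449
Node (0,0) S=77.0000: V=(p*·123.0919+(1−p*)·128.1753)/1.04=118.7889; Δ=(123.0919−128.1753)/(82.3900−56.2100)=-0.1942; B=V−Δ·S=133.7402
Root portfolio cost Δ·77+B reproduces V0=118.7889.

(0,0): Delta=-0.1942 Bond=133.7402
(1,0): Delta=0.8822 Bond=78.5871
(1,1): Delta=-0.2652 Bond=144.9449
V0=118.7889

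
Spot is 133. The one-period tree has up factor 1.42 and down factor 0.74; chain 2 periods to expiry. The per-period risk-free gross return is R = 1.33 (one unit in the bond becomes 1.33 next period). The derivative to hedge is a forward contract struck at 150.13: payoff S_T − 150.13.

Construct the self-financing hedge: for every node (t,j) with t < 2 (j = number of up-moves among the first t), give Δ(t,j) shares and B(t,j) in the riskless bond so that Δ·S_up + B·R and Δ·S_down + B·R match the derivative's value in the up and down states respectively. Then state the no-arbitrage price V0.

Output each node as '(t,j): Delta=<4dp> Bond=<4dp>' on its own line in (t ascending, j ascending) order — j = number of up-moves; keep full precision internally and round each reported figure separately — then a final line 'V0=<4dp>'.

No-arbitrage ⇒ martingale measure with p* = (R−d)/(u−d) = 0.8676.
Terminal values V(2,·): V(2,0)=-77.2992, V(2,1)=-10.3736, V(2,2)=118.0512
Node (1,0) S=98.4200: V=(p*·-10.3736+(1−p*)·-77.2992)/1.33=-14.4597; Δ=(-10.3736−-77.2992)/(139.7564−72.8308)=1.0000; B=V−Δ·S=-112.8797
Node (1,1) S=188.8600: V=(p*·118.0512+(1−p*)·-10.3736)/1.33=75.9803; Δ=(118.0512−-10.3736)/(268.1812−139.7564)=1.0000; B=V−Δ·S=-112.8797
Node (0,0) S=133.0000: V=(p*·75.9803+(1−p*)·-14.4597)/1.33=48.1280; Δ=(75.9803−-14.4597)/(188.8600−98.4200)=1.0000; B=V−Δ·S=-84.8720
The time-0 hedge costs 48.1280, which is the no-arbitrage price.

(0,0): Delta=1.0000 Bond=-84.8720
(1,0): Delta=1.0000 Bond=-112.8797
(1,1): Delta=1.0000 Bond=-112.8797
V0=48.1280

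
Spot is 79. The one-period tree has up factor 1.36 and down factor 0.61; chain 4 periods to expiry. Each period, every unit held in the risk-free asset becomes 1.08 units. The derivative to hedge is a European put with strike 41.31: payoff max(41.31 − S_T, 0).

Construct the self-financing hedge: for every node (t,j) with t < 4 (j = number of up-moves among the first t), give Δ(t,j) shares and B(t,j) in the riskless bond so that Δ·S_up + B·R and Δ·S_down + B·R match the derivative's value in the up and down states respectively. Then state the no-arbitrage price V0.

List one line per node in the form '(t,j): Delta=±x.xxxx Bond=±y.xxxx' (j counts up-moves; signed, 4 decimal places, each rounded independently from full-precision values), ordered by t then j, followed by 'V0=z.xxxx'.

(0,0): Delta=-0.0688 Bond=7.4904
(1,0): Delta=-0.2323 Bond=15.9692
(1,1): Delta=-0.0251 Bond=3.3953
(2,0): Delta=-0.6563 Bond=29.7095
(2,1): Delta=-0.1190 Bond=9.8222
(2,2): Delta=0.0000 Bond=0.0000
(3,0): Delta=-1.0000 Bond=38.2500
(3,1): Delta=-0.5644 Bond=28.4142
(3,2): Delta=0.0000 Bond=0.0000
(3,3): Delta=0.0000 Bond=0.0000
V0=2.0561

Risk-neutral probability p* = (R−d)/(u−d) = (1.08−0.61)/(1.36−0.61) = 0.6267.
Terminal values V(4,·): V(4,0)=30.3718, V(4,1)=16.9232, V(4,2)=0.0000, V(4,3)=0.0000, V(4,4)=0.0000
(3,0): S=17.9315. Δ = (V_up−V_dn)/(S_up−S_dn) = (16.9232−30.3718)/(24.3868−10.9382) = -1.0000. V = [p*·16.9232 + (1−p*)·30.3718]/1.08 = 20.3185. B = V − Δ·S = 38.2500.
(3,1): S=39.9784. Δ = (V_up−V_dn)/(S_up−S_dn) = (0.0000−16.9232)/(54.3707−24.3868) = -0.5644. V = [p*·0.0000 + (1−p*)·16.9232]/1.08 = 5.8500. B = V − Δ·S = 28.4142.
(3,2): S=89.1322. Δ = (V_up−V_dn)/(S_up−S_dn) = (0.0000−0.0000)/(121.2198−54.3707) = 0.0000. V = [p*·0.0000 + (1−p*)·0.0000]/1.08 = 0.0000. B = V − Δ·S = 0.0000.
(3,3): S=198.7210. Δ = (V_up−V_dn)/(S_up−S_dn) = (0.0000−0.0000)/(270.2606−121.2198) = 0.0000. V = [p*·0.0000 + (1−p*)·0.0000]/1.08 = 0.0000. B = V − Δ·S = 0.0000.
(2,0): S=29.3959. Δ = (V_up−V_dn)/(S_up−S_dn) = (5.8500−20.3185)/(39.9784−17.9315) = -0.6563. V = [p*·5.8500 + (1−p*)·20.3185]/1.08 = 10.4181. B = V − Δ·S = 29.7095.
(2,1): S=65.5384. Δ = (V_up−V_dn)/(S_up−S_dn) = (0.0000−5.8500)/(89.1322−39.9784) = -0.1190. V = [p*·0.0000 + (1−p*)·5.8500]/1.08 = 2.0222. B = V − Δ·S = 9.8222.
(2,2): S=146.1184. Δ = (V_up−V_dn)/(S_up−S_dn) = (0.0000−0.0000)/(198.7210−89.1322) = 0.0000. V = [p*·0.0000 + (1−p*)·0.0000]/1.08 = 0.0000. B = V − Δ·S = 0.0000.
(1,0): S=48.1900. Δ = (V_up−V_dn)/(S_up−S_dn) = (2.0222−10.4181)/(65.5384−29.3959) = -0.2323. V = [p*·2.0222 + (1−p*)·10.4181]/1.08 = 4.7747. B = V − Δ·S = 15.9692.
(1,1): S=107.4400. Δ = (V_up−V_dn)/(S_up−S_dn) = (0.0000−2.0222)/(146.1184−65.5384) = -0.0251. V = [p*·0.0000 + (1−p*)·2.0222]/1.08 = 0.6990. B = V − Δ·S = 3.3953.
(0,0): S=79.0000. Δ = (V_up−V_dn)/(S_up−S_dn) = (0.6990−4.7747)/(107.4400−48.1900) = -0.0688. V = [p*·0.6990 + (1−p*)·4.7747]/1.08 = 2.0561. B = V − Δ·S = 7.4904.
Self-financing check: at every node Δ·S+B equals the discounted successor values.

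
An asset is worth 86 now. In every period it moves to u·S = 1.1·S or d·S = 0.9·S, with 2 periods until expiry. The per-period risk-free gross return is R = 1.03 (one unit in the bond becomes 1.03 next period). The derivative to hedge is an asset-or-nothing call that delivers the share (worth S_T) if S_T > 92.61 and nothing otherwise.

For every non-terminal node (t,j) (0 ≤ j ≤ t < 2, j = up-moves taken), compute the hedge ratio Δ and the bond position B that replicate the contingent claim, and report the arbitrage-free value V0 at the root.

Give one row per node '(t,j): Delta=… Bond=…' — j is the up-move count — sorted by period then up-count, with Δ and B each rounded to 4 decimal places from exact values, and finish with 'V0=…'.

Under the risk-neutral measure, an up-move has probability p* = (R−d)/(u−d) = 0.6500 and values discount at R = 1.03.
Payoff layer (t=2): V(2,0)=0.0000, V(2,1)=0.0000, V(2,2)=104.0600
(1,0): S=77.4000. Δ = (V_up−V_dn)/(S_up−S_dn) = (0.0000−0.0000)/(85.1400−69.6600) = 0.0000. V = [p*·0.0000 + (1−p*)·0.0000]/1.03 = 0.0000. B = V − Δ·S = 0.0000.
(1,1): S=94.6000. Δ = (V_up−V_dn)/(S_up−S_dn) = (104.0600−0.0000)/(104.0600−85.1400) = 5.5000. V = [p*·104.0600 + (1−p*)·0.0000]/1.03 = 65.6689. B = V − Δ·S = -454.6311.
(0,0): S=86.0000. Δ = (V_up−V_dn)/(S_up−S_dn) = (65.6689−0.0000)/(94.6000−77.4000) = 3.8180. V = [p*·65.6689 + (1−p*)·0.0000]/1.03 = 41.4416. B = V − Δ·S = -286.9031.
Check: Δ(0,0)·S0 + B(0,0) = 41.4416 = V0.

(0,0): Delta=3.8180 Bond=-286.9031
(1,0): Delta=0.0000 Bond=0.0000
(1,1): Delta=5.5000 Bond=-454.6311
V0=41.4416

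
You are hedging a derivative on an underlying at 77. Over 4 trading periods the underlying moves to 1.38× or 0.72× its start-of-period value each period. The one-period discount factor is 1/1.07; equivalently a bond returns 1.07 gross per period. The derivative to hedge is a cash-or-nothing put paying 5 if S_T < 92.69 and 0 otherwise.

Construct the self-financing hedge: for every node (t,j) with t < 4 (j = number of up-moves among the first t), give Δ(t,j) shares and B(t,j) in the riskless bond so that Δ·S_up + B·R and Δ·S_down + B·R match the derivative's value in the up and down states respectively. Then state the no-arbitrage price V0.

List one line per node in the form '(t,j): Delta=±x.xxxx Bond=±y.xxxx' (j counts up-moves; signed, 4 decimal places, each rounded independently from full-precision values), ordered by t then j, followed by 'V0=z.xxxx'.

(0,0): Delta=-0.0318 Bond=4.8946
(1,0): Delta=-0.0336 Bond=5.3336
(1,1): Delta=-0.0310 Bond=5.1518
(2,0): Delta=0.0000 Bond=4.3672
(2,1): Delta=-0.0491 Bond=6.8937
(2,2): Delta=-0.0227 Bond=4.2890
(3,0): Delta=0.0000 Bond=4.6729
(3,1): Delta=0.0000 Bond=4.6729
(3,2): Delta=-0.0718 Bond=9.7706
(3,3): Delta=0.0000 Bond=0.0000
V0=2.4440

Since d<R<u, set p* = (R−d)/(u−d) = 0.5303; price each node as the discounted p*-expectation of its children.
At expiry t=4: V(4,0)=5.0000, V(4,1)=5.0000, V(4,2)=5.0000, V(4,3)=0.0000, V(4,4)=0.0000
  t=3,j=0: stock 28.7401 → up 39.6613 (V=5.0000), down 20.6929 (V=5.0000). Price 4.6729; hedge Δ=0.0000, bond B=4.6729.
  t=3,j=1: stock 55.0852 → up 76.0176 (V=5.0000), down 39.6613 (V=5.0000). Price 4.6729; hedge Δ=0.0000, bond B=4.6729.
  t=3,j=2: stock 105.5799 → up 145.7003 (V=0.0000), down 76.0176 (V=5.0000). Price 2.1948; hedge Δ=-0.0718, bond B=9.7706.
  t=3,j=3: stock 202.3615 → up 279.2589 (V=0.0000), down 145.7003 (V=0.0000). Price 0.0000; hedge Δ=0.0000, bond B=0.0000.
  t=2,j=0: stock 39.9168 → up 55.0852 (V=4.6729), down 28.7401 (V=4.6729). Price 4.3672; hedge Δ=0.0000, bond B=4.3672.
  t=2,j=1: stock 76.5072 → up 105.5799 (V=2.1948), down 55.0852 (V=4.6729). Price 3.1390; hedge Δ=-0.0491, bond B=6.8937.
  t=2,j=2: stock 146.6388 → up 202.3615 (V=0.0000), down 105.5799 (V=2.1948). Price 0.9635; hedge Δ=-0.0227, bond B=4.2890.
  t=1,j=0: stock 55.4400 → up 76.5072 (V=3.1390), down 39.9168 (V=4.3672). Price 3.4728; hedge Δ=-0.0336, bond B=5.3336.
  t=1,j=1: stock 106.2600 → up 146.6388 (V=0.9635), down 76.5072 (V=3.1390). Price 1.8554; hedge Δ=-0.0310, bond B=5.1518.
  t=0,j=0: stock 77.0000 → up 106.2600 (V=1.8554), down 55.4400 (V=3.4728). Price 2.4440; hedge Δ=-0.0318, bond B=4.8946.
Self-financing check: at every node Δ·S+B equals the discounted successor values.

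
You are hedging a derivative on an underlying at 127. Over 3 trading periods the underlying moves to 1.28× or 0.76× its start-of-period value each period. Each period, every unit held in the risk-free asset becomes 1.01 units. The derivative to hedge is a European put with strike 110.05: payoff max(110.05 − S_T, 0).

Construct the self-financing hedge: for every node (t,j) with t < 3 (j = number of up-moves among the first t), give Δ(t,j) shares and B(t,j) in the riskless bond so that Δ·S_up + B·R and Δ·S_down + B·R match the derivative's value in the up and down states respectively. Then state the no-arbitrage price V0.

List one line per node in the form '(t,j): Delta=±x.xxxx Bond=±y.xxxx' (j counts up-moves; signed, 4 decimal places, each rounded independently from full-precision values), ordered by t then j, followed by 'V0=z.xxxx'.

(0,0): Delta=-0.2724 Bond=48.0671
(1,0): Delta=-0.5439 Bond=74.7575
(1,1): Delta=-0.0983 Bond=20.2414
(2,0): Delta=-1.0000 Bond=108.9604
(2,1): Delta=-0.2515 Bond=39.3733
(2,2): Delta=0.0000 Bond=0.0000
V0=13.4748

No-arbitrage ⇒ martingale measure with p* = (R−d)/(u−d) = 0.4808.
Terminal values V(3,·): V(3,0)=54.3000, V(3,1)=16.1553, V(3,2)=0.0000, V(3,3)=0.0000
  t=2,j=0: stock 73.3552 → up 93.8947 (V=16.1553), down 55.7500 (V=54.3000). Price 35.6052; hedge Δ=-1.0000, bond B=108.9604.
  t=2,j=1: stock 123.5456 → up 158.1384 (V=0.0000), down 93.8947 (V=16.1553). Price 8.3053; hedge Δ=-0.2515, bond B=39.3733.
  t=2,j=2: stock 208.0768 → up 266.3383 (V=0.0000), down 158.1384 (V=0.0000). Price 0.0000; hedge Δ=0.0000, bond B=0.0000.
  t=1,j=0: stock 96.5200 → up 123.5456 (V=8.3053), down 73.3552 (V=35.6052). Price 22.2577; hedge Δ=-0.5439, bond B=74.7575.
  t=1,j=1: stock 162.5600 → up 208.0768 (V=0.0000), down 123.5456 (V=8.3053). Price 4.2697; hedge Δ=-0.0983, bond B=20.2414.
  t=0,j=0: stock 127.0000 → up 162.5600 (V=4.2697), down 96.5200 (V=22.2577). Price 13.4748; hedge Δ=-0.2724, bond B=48.0671.
Root portfolio cost Δ·127+B reproduces V0=13.4748.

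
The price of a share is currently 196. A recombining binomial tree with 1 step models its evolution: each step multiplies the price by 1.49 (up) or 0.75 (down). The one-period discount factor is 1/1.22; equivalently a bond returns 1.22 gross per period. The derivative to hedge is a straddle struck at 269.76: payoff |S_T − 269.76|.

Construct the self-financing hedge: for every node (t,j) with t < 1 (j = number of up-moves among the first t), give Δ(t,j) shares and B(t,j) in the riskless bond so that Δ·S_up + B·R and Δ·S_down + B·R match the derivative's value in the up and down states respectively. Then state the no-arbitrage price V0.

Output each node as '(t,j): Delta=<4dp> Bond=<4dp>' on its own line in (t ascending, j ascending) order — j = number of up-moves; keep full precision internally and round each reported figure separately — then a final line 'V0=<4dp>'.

(0,0): Delta=-0.6928 Bond=184.0966
V0=48.3128

No-arbitrage ⇒ martingale measure with p* = (R−d)/(u−d) = 0.6351.
Terminal payoffs: V(1,0)=122.7600, V(1,1)=22.2800
(0,0): S=196.0000. Δ = (V_up−V_dn)/(S_up−S_dn) = (22.2800−122.7600)/(292.0400−147.0000) = -0.6928. V = [p*·22.2800 + (1−p*)·122.7600]/1.22 = 48.3128. B = V − Δ·S = 184.0966.
The time-0 hedge costs 48.3128, which is the no-arbitrage price.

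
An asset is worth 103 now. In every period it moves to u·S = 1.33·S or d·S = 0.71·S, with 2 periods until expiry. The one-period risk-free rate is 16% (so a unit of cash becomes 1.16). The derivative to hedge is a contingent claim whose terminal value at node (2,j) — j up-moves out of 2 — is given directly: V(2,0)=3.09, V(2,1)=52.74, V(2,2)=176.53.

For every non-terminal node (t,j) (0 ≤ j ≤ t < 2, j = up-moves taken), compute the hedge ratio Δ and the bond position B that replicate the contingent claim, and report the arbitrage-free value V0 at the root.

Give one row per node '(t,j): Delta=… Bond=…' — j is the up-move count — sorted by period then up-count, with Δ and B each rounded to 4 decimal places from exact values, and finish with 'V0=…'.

Since d<R<u, set p* = (R−d)/(u−d) = 0.7258; price each node as the discounted p*-expectation of its children.
Payoff layer (t=2): V(2,0)=3.0900, V(2,1)=52.7400, V(2,2)=176.5300
(1,0): S=73.1300. Δ = (V_up−V_dn)/(S_up−S_dn) = (52.7400−3.0900)/(97.2629−51.9223) = 1.0950. V = [p*·52.7400 + (1−p*)·3.0900]/1.16 = 33.7296. B = V − Δ·S = -46.3511.
(1,1): S=136.9900. Δ = (V_up−V_dn)/(S_up−S_dn) = (176.5300−52.7400)/(182.1967−97.2629) = 1.4575. V = [p*·176.5300 + (1−p*)·52.7400]/1.16 = 122.9203. B = V − Δ·S = -76.7410.
(0,0): S=103.0000. Δ = (V_up−V_dn)/(S_up−S_dn) = (122.9203−33.7296)/(136.9900−73.1300) = 1.3967. V = [p*·122.9203 + (1−p*)·33.7296]/1.16 = 84.8834. B = V − Δ·S = -58.9726.
Each (Δ,B) replicates both successor values, so the strategy is self-financing and V0 is arbitrage-free.

(0,0): Delta=1.3967 Bond=-58.9726
(1,0): Delta=1.0950 Bond=-46.3511
(1,1): Delta=1.4575 Bond=-76.7410
V0=84.8834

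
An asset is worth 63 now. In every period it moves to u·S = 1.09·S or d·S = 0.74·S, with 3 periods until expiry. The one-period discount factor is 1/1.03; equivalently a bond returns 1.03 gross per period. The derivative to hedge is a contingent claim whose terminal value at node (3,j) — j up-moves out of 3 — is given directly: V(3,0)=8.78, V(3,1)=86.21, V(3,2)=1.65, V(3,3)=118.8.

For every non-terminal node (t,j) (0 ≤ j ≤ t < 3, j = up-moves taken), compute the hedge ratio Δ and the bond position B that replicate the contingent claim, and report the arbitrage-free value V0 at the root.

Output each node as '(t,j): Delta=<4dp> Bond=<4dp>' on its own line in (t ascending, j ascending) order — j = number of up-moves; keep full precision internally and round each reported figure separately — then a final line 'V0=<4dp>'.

(0,0): Delta=2.5085 Bond=-89.8542
(1,0): Delta=-3.3791 Bond=181.9278
(1,1): Delta=3.3355 Bond=-149.3383
(2,0): Delta=6.4126 Bond=-150.4166
(2,1): Delta=-4.7544 Bond=257.2757
(2,2): Delta=4.4718 Bond=-238.8724
V0=68.1804

The replicating-portfolio and risk-neutral prices coincide; use p* = (1.03−0.74)/(1.09−0.74) = 0.8286 for the latter.
At expiry t=3: V(3,0)=8.7800, V(3,1)=86.2100, V(3,2)=1.6500, V(3,3)=118.8000
  t=2,j=0: stock 34.4988 → up 37.6037 (V=86.2100), down 25.5291 (V=8.7800). Price 70.8119; hedge Δ=6.4126, bond B=-150.4166.
  t=2,j=1: stock 50.8158 → up 55.3892 (V=1.6500), down 37.6037 (V=86.2100). Price 15.6757; hedge Δ=-4.7544, bond B=257.2757.
  t=2,j=2: stock 74.8503 → up 81.5868 (V=118.8000), down 55.3892 (V=1.6500). Price 95.8419; hedge Δ=4.4718, bond B=-238.8724.
  t=1,j=0: stock 46.6200 → up 50.8158 (V=15.6757), down 34.4988 (V=70.8119). Price 24.3958; hedge Δ=-3.3791, bond B=181.9278.
  t=1,j=1: stock 68.6700 → up 74.8503 (V=95.8419), down 50.8158 (V=15.6757). Price 79.7079; hedge Δ=3.3355, bond B=-149.3383.
  t=0,j=0: stock 63.0000 → up 68.6700 (V=79.7079), down 46.6200 (V=24.3958). Price 68.1804; hedge Δ=2.5085, bond B=-89.8542.
The time-0 hedge costs 68.1804, which is the no-arbitrage price.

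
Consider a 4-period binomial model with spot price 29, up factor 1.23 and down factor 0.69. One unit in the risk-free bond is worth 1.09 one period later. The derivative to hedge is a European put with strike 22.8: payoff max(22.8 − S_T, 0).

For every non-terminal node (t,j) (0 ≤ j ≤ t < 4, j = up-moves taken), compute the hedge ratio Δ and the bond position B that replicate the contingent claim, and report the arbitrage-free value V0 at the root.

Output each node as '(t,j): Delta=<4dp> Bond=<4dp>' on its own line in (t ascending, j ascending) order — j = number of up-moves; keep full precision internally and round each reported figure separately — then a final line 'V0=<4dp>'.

(0,0): Delta=-0.1122 Bond=4.0104
(1,0): Delta=-0.3830 Bond=9.7903
(1,1): Delta=-0.0590 Bond=2.4747
(2,0): Delta=-1.0000 Bond=19.1903
(2,1): Delta=-0.2619 Bond=7.6899
(2,2): Delta=-0.0192 Bond=0.9501
(3,0): Delta=-1.0000 Bond=20.9174
(3,1): Delta=-1.0000 Bond=20.9174
(3,2): Delta=-0.1169 Bond=3.9946
(3,3): Delta=0.0000 Bond=0.0000
V0=0.7570

Risk-neutral probability p* = (R−d)/(u−d) = (1.09−0.69)/(1.23−0.69) = 0.7407.
Terminal values V(4,·): V(4,0)=16.2265, V(4,1)=11.0821, V(4,2)=1.9115, V(4,3)=0.0000, V(4,4)=0.0000
  t=3,j=0: stock 9.5268 → up 11.7179 (V=11.0821), down 6.5735 (V=16.2265). Price 11.3907; hedge Δ=-1.0000, bond B=20.9174.
  t=3,j=1: stock 16.9825 → up 20.8885 (V=1.9115), down 11.7179 (V=11.0821). Price 3.9349; hedge Δ=-1.0000, bond B=20.9174.
  t=3,j=2: stock 30.2731 → up 37.2359 (V=0.0000), down 20.8885 (V=1.9115). Price 0.4547; hedge Δ=-0.1169, bond B=3.9946.
  t=3,j=3: stock 53.9651 → up 66.3771 (V=0.0000), down 37.2359 (V=0.0000). Price 0.0000; hedge Δ=0.0000, bond B=0.0000.
  t=2,j=0: stock 13.8069 → up 16.9825 (V=3.9349), down 9.5268 (V=11.3907). Price 5.3834; hedge Δ=-1.0000, bond B=19.1903.
  t=2,j=1: stock 24.6123 → up 30.2731 (V=0.4547), down 16.9825 (V=3.9349). Price 1.2449; hedge Δ=-0.2619, bond B=7.6899.
  t=2,j=2: stock 43.8741 → up 53.9651 (V=0.0000), down 30.2731 (V=0.4547). Price 0.1081; hedge Δ=-0.0192, bond B=0.9501.
  t=1,j=0: stock 20.0100 → up 24.6123 (V=1.2449), down 13.8069 (V=5.3834). Price 2.1265; hedge Δ=-0.3830, bond B=9.7903.
  t=1,j=1: stock 35.6700 → up 43.8741 (V=0.1081), down 24.6123 (V=1.2449). Price 0.3696; hedge Δ=-0.0590, bond B=2.4747.
  t=0,j=0: stock 29.0000 → up 35.6700 (V=0.3696), down 20.0100 (V=2.1265). Price 0.7570; hedge Δ=-0.1122, bond B=4.0104.
Check: Δ(0,0)·S0 + B(0,0) = 0.7570 = V0.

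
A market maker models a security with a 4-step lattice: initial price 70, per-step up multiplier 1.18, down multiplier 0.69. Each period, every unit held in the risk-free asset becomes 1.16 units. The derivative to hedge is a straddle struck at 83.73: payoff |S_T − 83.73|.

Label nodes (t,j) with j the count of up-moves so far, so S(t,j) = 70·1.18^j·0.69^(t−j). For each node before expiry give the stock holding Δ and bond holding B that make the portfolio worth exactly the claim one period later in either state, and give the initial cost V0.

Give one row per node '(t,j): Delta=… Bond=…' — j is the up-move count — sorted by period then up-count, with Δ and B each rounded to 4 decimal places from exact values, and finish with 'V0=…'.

(0,0): Delta=0.7137 Bond=-25.1125
(1,0): Delta=-1.0000 Bond=53.6423
(1,1): Delta=0.7564 Bond=-32.6528
(2,0): Delta=-1.0000 Bond=62.2250
(2,1): Delta=-1.0000 Bond=62.2250
(2,2): Delta=0.8001 Bond=-42.1369
(3,0): Delta=-1.0000 Bond=72.1810
(3,1): Delta=-1.0000 Bond=72.1810
(3,2): Delta=-1.0000 Bond=72.1810
(3,3): Delta=0.8449 Bond=-54.0303
V0=24.8481

Under the risk-neutral measure, an up-move has probability p* = (R−d)/(u−d) = 0.9592 and values discount at R = 1.16.
Terminal payoffs: V(4,0)=67.8630, V(4,1)=56.5952, V(4,2)=37.3255, V(4,3)=4.3716, V(4,4)=51.9844
Node (3,0) S=22.9956: V=(p*·56.5952+(1−p*)·67.8630)/1.16=49.1854; Δ=(56.5952−67.8630)/(27.1348−15.8670)=-1.0000; B=V−Δ·S=72.1810
Node (3,1) S=39.3259: V=(p*·37.3255+(1−p*)·56.5952)/1.16=32.8552; Δ=(37.3255−56.5952)/(46.4045−27.1348)=-1.0000; B=V−Δ·S=72.1810
Node (3,2) S=67.2529: V=(p*·4.3716+(1−p*)·37.3255)/1.16=4.9281; Δ=(4.3716−37.3255)/(79.3584−46.4045)=-1.0000; B=V−Δ·S=72.1810
Node (3,3) S=115.0122: V=(p*·51.9844+(1−p*)·4.3716)/1.16=43.1388; Δ=(51.9844−4.3716)/(135.7144−79.3584)=0.8449; B=V−Δ·S=-54.0303
Node (2,0) S=33.3270: V=(p*·32.8552+(1−p*)·49.1854)/1.16=28.8980; Δ=(32.8552−49.1854)/(39.3259−22.9956)=-1.0000; B=V−Δ·S=62.2250
Node (2,1) S=56.9940: V=(p*·4.9281+(1−p*)·32.8552)/1.16=5.2310; Δ=(4.9281−32.8552)/(67.2529−39.3259)=-1.0000; B=V−Δ·S=62.2250
Node (2,2) S=97.4680: V=(p*·43.1388+(1−p*)·4.9281)/1.16=35.8442; Δ=(43.1388−4.9281)/(115.0122−67.2529)=0.8001; B=V−Δ·S=-42.1369
Node (1,0) S=48.3000: V=(p*·5.2310+(1−p*)·28.8980)/1.16=5.3423; Δ=(5.2310−28.8980)/(56.9940−33.3270)=-1.0000; B=V−Δ·S=53.6423
Node (1,1) S=82.6000: V=(p*·35.8442+(1−p*)·5.2310)/1.16=29.8230; Δ=(35.8442−5.2310)/(97.4680−56.9940)=0.7564; B=V−Δ·S=-32.6528
Node (0,0) S=70.0000: V=(p*·29.8230+(1−p*)·5.3423)/1.16=24.8481; Δ=(29.8230−5.3423)/(82.6000−48.3000)=0.7137; B=V−Δ·S=-25.1125
Each (Δ,B) replicates both successor values, so the strategy is self-financing and V0 is arbitrage-free.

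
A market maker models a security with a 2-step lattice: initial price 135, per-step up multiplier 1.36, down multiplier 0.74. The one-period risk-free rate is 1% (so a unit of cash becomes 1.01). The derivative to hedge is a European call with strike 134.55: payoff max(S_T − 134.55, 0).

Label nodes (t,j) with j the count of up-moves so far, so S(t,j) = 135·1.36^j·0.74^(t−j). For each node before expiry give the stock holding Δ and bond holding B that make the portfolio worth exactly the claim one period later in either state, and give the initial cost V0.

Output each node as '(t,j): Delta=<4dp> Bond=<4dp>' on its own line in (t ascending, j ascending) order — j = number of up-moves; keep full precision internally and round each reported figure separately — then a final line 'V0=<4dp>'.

Since d<R<u, set p* = (R−d)/(u−d) = 0.4355; price each node as the discounted p*-expectation of its children.
Payoff layer (t=2): V(2,0)=0.0000, V(2,1)=1.3140, V(2,2)=115.1460
(1,0): S=99.9000. Δ = (V_up−V_dn)/(S_up−S_dn) = (1.3140−0.0000)/(135.8640−73.9260) = 0.0212. V = [p*·1.3140 + (1−p*)·0.0000]/1.01 = 0.5666. B = V − Δ·S = -1.5528.
(1,1): S=183.6000. Δ = (V_up−V_dn)/(S_up−S_dn) = (115.1460−1.3140)/(249.6960−135.8640) = 1.0000. V = [p*·115.1460 + (1−p*)·1.3140]/1.01 = 50.3822. B = V − Δ·S = -133.2178.
(0,0): S=135.0000. Δ = (V_up−V_dn)/(S_up−S_dn) = (50.3822−0.5666)/(183.6000−99.9000) = 0.5952. V = [p*·50.3822 + (1−p*)·0.5666]/1.01 = 22.0401. B = V − Δ·S = -58.3077.
Each (Δ,B) replicates both successor values, so the strategy is self-financing and V0 is arbitrage-free.

(0,0): Delta=0.5952 Bond=-58.3077
(1,0): Delta=0.0212 Bond=-1.5528
(1,1): Delta=1.0000 Bond=-133.2178
V0=22.0401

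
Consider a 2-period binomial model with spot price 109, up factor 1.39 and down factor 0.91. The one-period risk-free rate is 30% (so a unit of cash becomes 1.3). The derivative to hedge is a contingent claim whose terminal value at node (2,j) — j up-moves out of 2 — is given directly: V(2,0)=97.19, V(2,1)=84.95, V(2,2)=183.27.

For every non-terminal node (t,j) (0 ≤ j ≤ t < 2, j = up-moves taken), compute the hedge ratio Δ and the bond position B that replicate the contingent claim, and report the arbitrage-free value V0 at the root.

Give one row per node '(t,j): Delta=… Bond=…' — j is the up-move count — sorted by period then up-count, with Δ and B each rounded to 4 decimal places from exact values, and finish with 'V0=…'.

The replicating-portfolio and risk-neutral prices coincide; use p* = (1.3−0.91)/(1.39−0.91) = 0.8125 for the latter.
At expiry t=2: V(2,0)=97.1900, V(2,1)=84.9500, V(2,2)=183.2700
(1,0): S=99.1900. Δ = (V_up−V_dn)/(S_up−S_dn) = (84.9500−97.1900)/(137.8741−90.2629) = -0.2571. V = [p*·84.9500 + (1−p*)·97.1900]/1.3 = 67.1115. B = V − Δ·S = 92.6115.
(1,1): S=151.5100. Δ = (V_up−V_dn)/(S_up−S_dn) = (183.2700−84.9500)/(210.5989−137.8741) = 1.3519. V = [p*·183.2700 + (1−p*)·84.9500]/1.3 = 126.7962. B = V − Δ·S = -78.0372.
(0,0): S=109.0000. Δ = (V_up−V_dn)/(S_up−S_dn) = (126.7962−67.1115)/(151.5100−99.1900) = 1.1408. V = [p*·126.7962 + (1−p*)·67.1115]/1.3 = 88.9271. B = V − Δ·S = -35.4158.
Self-financing check: at every node Δ·S+B equals the discounted successor values.

(0,0): Delta=1.1408 Bond=-35.4158
(1,0): Delta=-0.2571 Bond=92.6115
(1,1): Delta=1.3519 Bond=-78.0372
V0=88.9271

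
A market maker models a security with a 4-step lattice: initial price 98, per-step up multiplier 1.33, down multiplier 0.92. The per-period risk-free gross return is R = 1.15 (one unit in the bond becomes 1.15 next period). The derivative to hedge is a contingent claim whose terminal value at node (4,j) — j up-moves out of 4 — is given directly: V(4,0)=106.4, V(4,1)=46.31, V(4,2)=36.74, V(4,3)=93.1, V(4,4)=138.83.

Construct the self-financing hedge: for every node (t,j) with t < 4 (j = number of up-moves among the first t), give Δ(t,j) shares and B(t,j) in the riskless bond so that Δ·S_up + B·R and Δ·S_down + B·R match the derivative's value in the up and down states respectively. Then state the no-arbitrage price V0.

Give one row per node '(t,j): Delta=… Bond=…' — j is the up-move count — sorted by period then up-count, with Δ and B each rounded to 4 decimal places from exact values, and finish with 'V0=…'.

The replicating-portfolio and risk-neutral prices coincide; use p* = (1.15−0.92)/(1.33−0.92) = 0.5610 for the latter.
Terminal payoffs: V(4,0)=106.4000, V(4,1)=46.3100, V(4,2)=36.7400, V(4,3)=93.1000, V(4,4)=138.8300
  t=3,j=0: stock 76.3114 → up 101.4942 (V=46.3100), down 70.2065 (V=106.4000). Price 63.2095; hedge Δ=-1.9206, bond B=209.7705.
  t=3,j=1: stock 110.3198 → up 146.7253 (V=36.7400), down 101.4942 (V=46.3100). Price 35.6013; hedge Δ=-0.2116, bond B=58.9427.
  t=3,j=2: stock 159.4840 → up 212.1138 (V=93.1000), down 146.7253 (V=36.7400). Price 59.4405; hedge Δ=0.8619, bond B=-78.0229.
  t=3,j=3: stock 230.5584 → up 306.6427 (V=138.8300), down 212.1138 (V=93.1000). Price 103.2638; hedge Δ=0.4838, bond B=-8.2727.
  t=2,j=0: stock 82.9472 → up 110.3198 (V=35.6013), down 76.3114 (V=63.2095). Price 41.4974; hedge Δ=-0.8118, bond B=108.8346.
  t=2,j=1: stock 119.9128 → up 159.4840 (V=59.4405), down 110.3198 (V=35.6013). Price 42.5865; hedge Δ=0.4849, bond B=-15.5580.
  t=2,j=2: stock 173.3522 → up 230.5584 (V=103.2638), down 159.4840 (V=59.4405). Price 73.0646; hedge Δ=0.6166, bond B=-33.8215.
  t=1,j=0: stock 90.1600 → up 119.9128 (V=42.5865), down 82.9472 (V=41.4974). Price 36.6160; hedge Δ=0.0295, bond B=33.9595.
  t=1,j=1: stock 130.3400 → up 173.3522 (V=73.0646), down 119.9128 (V=42.5865). Price 51.8991; hedge Δ=0.5703, bond B=-22.4377.
  t=0,j=0: stock 98.0000 → up 130.3400 (V=51.8991), down 90.1600 (V=36.6160). Price 39.2952; hedge Δ=0.3804, bond B=2.0192.
Each (Δ,B) replicates both successor values, so the strategy is self-financing and V0 is arbitrage-free.

(0,0): Delta=0.3804 Bond=2.0192
(1,0): Delta=0.0295 Bond=33.9595
(1,1): Delta=0.5703 Bond=-22.4377
(2,0): Delta=-0.8118 Bond=108.8346
(2,1): Delta=0.4849 Bond=-15.5580
(2,2): Delta=0.6166 Bond=-33.8215
(3,0): Delta=-1.9206 Bond=209.7705
(3,1): Delta=-0.2116 Bond=58.9427
(3,2): Delta=0.8619 Bond=-78.0229
(3,3): Delta=0.4838 Bond=-8.2727
V0=39.2952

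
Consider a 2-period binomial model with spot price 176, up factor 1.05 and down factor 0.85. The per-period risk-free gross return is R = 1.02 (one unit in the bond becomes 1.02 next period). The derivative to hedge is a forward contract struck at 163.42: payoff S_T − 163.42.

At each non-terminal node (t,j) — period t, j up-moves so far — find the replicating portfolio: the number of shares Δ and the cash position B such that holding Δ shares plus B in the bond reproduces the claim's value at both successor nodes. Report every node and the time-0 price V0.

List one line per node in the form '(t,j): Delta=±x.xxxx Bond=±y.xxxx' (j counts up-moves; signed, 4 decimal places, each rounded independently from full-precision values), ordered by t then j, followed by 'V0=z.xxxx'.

(0,0): Delta=1.0000 Bond=-157.0742
(1,0): Delta=1.0000 Bond=-160.2157
(1,1): Delta=1.0000 Bond=-160.2157
V0=18.9258

Risk-neutral probability p* = (R−d)/(u−d) = (1.02−0.85)/(1.05−0.85) = 0.8500.
Payoff layer (t=2): V(2,0)=-36.2600, V(2,1)=-6.3400, V(2,2)=30.6200
Node (1,0) S=149.6000: V=(p*·-6.3400+(1−p*)·-36.2600)/1.02=-10.6157; Δ=(-6.3400−-36.2600)/(157.0800−127.1600)=1.0000; B=V−Δ·S=-160.2157
Node (1,1) S=184.8000: V=(p*·30.6200+(1−p*)·-6.3400)/1.02=24.5843; Δ=(30.6200−-6.3400)/(194.0400−157.0800)=1.0000; B=V−Δ·S=-160.2157
Node (0,0) S=176.0000: V=(p*·24.5843+(1−p*)·-10.6157)/1.02=18.9258; Δ=(24.5843−-10.6157)/(184.8000−149.6000)=1.0000; B=V−Δ·S=-157.0742
Self-financing check: at every node Δ·S+B equals the discounted successor values.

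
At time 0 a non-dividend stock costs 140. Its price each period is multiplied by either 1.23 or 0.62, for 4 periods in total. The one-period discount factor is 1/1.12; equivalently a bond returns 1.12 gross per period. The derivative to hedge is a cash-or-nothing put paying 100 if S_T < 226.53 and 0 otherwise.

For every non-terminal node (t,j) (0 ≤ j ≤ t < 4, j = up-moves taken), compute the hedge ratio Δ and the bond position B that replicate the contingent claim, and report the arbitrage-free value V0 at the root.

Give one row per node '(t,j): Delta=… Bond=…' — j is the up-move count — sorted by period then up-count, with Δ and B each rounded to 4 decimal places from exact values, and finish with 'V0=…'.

The replicating-portfolio and risk-neutral prices coincide; use p* = (1.12−0.62)/(1.23−0.62) = 0.8197 for the latter.
Payoff layer (t=4): V(4,0)=100.0000, V(4,1)=100.0000, V(4,2)=100.0000, V(4,3)=100.0000, V(4,4)=0.0000
Node (3,0) S=33.3659: V=(p*·100.0000+(1−p*)·100.0000)/1.12=89.2857; Δ=(100.0000−100.0000)/(41.0401−20.6869)=0.0000; B=V−Δ·S=89.2857
Node (3,1) S=66.1937: V=(p*·100.0000+(1−p*)·100.0000)/1.12=89.2857; Δ=(100.0000−100.0000)/(81.4182−41.0401)=0.0000; B=V−Δ·S=89.2857
Node (3,2) S=131.3197: V=(p*·100.0000+(1−p*)·100.0000)/1.12=89.2857; Δ=(100.0000−100.0000)/(161.5233−81.4182)=0.0000; B=V−Δ·S=89.2857
Node (3,3) S=260.5214: V=(p*·0.0000+(1−p*)·100.0000)/1.12=16.1007; Δ=(0.0000−100.0000)/(320.4413−161.5233)=-0.6293; B=V−Δ·S=180.0351
Node (2,0) S=53.8160: V=(p*·89.2857+(1−p*)·89.2857)/1.12=79.7194; Δ=(89.2857−89.2857)/(66.1937−33.3659)=0.0000; B=V−Δ·S=79.7194
Node (2,1) S=106.7640: V=(p*·89.2857+(1−p*)·89.2857)/1.12=79.7194; Δ=(89.2857−89.2857)/(131.3197−66.1937)=0.0000; B=V−Δ·S=79.7194
Node (2,2) S=211.8060: V=(p*·16.1007+(1−p*)·89.2857)/1.12=26.1589; Δ=(16.1007−89.2857)/(260.5214−131.3197)=-0.5664; B=V−Δ·S=146.1344
Node (1,0) S=86.8000: V=(p*·79.7194+(1−p*)·79.7194)/1.12=71.1780; Δ=(79.7194−79.7194)/(106.7640−53.8160)=0.0000; B=V−Δ·S=71.1780
Node (1,1) S=172.2000: V=(p*·26.1589+(1−p*)·79.7194)/1.12=31.9798; Δ=(26.1589−79.7194)/(211.8060−106.7640)=-0.5099; B=V−Δ·S=119.7838
Node (0,0) S=140.0000: V=(p*·31.9798+(1−p*)·71.1780)/1.12=34.8646; Δ=(31.9798−71.1780)/(172.2000−86.8000)=-0.4590; B=V−Δ·S=99.1240
The time-0 hedge costs 34.8646, which is the no-arbitrage price.

(0,0): Delta=-0.4590 Bond=99.1240
(1,0): Delta=0.0000 Bond=71.1780
(1,1): Delta=-0.5099 Bond=119.7838
(2,0): Delta=0.0000 Bond=79.7194
(2,1): Delta=0.0000 Bond=79.7194
(2,2): Delta=-0.5664 Bond=146.1344
(3,0): Delta=0.0000 Bond=89.2857
(3,1): Delta=0.0000 Bond=89.2857
(3,2): Delta=0.0000 Bond=89.2857
(3,3): Delta=-0.6293 Bond=180.0351
V0=34.8646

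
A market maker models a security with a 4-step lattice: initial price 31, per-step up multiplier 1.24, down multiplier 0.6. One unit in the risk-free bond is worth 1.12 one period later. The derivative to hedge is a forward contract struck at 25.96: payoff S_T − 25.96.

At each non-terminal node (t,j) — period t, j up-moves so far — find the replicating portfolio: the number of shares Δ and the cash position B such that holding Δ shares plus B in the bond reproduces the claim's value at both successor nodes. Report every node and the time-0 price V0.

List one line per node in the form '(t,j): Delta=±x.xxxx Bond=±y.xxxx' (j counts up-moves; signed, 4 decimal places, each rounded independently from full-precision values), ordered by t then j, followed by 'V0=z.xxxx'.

No-arbitrage ⇒ martingale measure with p* = (R−d)/(u−d) = 0.8125.
Terminal payoffs: V(4,0)=-21.9424, V(4,1)=-17.6570, V(4,2)=-8.8004, V(4,3)=9.5032, V(4,4)=47.3306
Node (3,0) S=6.6960: V=(p*·-17.6570+(1−p*)·-21.9424)/1.12=-16.4826; Δ=(-17.6570−-21.9424)/(8.3030−4.0176)=1.0000; B=V−Δ·S=-23.1786
Node (3,1) S=13.8384: V=(p*·-8.8004+(1−p*)·-17.6570)/1.12=-9.3402; Δ=(-8.8004−-17.6570)/(17.1596−8.3030)=1.0000; B=V−Δ·S=-23.1786
Node (3,2) S=28.5994: V=(p*·9.5032+(1−p*)·-8.8004)/1.12=5.4208; Δ=(9.5032−-8.8004)/(35.4632−17.1596)=1.0000; B=V−Δ·S=-23.1786
Node (3,3) S=59.1053: V=(p*·47.3306+(1−p*)·9.5032)/1.12=35.9268; Δ=(47.3306−9.5032)/(73.2906−35.4632)=1.0000; B=V−Δ·S=-23.1786
Node (2,0) S=11.1600: V=(p*·-9.3402+(1−p*)·-16.4826)/1.12=-9.5352; Δ=(-9.3402−-16.4826)/(13.8384−6.6960)=1.0000; B=V−Δ·S=-20.6952
Node (2,1) S=23.0640: V=(p*·5.4208+(1−p*)·-9.3402)/1.12=2.3688; Δ=(5.4208−-9.3402)/(28.5994−13.8384)=1.0000; B=V−Δ·S=-20.6952
Node (2,2) S=47.6656: V=(p*·35.9268+(1−p*)·5.4208)/1.12=26.9704; Δ=(35.9268−5.4208)/(59.1053−28.5994)=1.0000; B=V−Δ·S=-20.6952
Node (1,0) S=18.6000: V=(p*·2.3688+(1−p*)·-9.5352)/1.12=0.1222; Δ=(2.3688−-9.5352)/(23.0640−11.1600)=1.0000; B=V−Δ·S=-18.4778
Node (1,1) S=38.4400: V=(p*·26.9704+(1−p*)·2.3688)/1.12=19.9622; Δ=(26.9704−2.3688)/(47.6656−23.0640)=1.0000; B=V−Δ·S=-18.4778
Node (0,0) S=31.0000: V=(p*·19.9622+(1−p*)·0.1222)/1.12=14.5020; Δ=(19.9622−0.1222)/(38.4400−18.6000)=1.0000; B=V−Δ·S=-16.4980
Check: Δ(0,0)·S0 + B(0,0) = 14.5020 = V0.

(0,0): Delta=1.0000 Bond=-16.4980
(1,0): Delta=1.0000 Bond=-18.4778
(1,1): Delta=1.0000 Bond=-18.4778
(2,0): Delta=1.0000 Bond=-20.6952
(2,1): Delta=1.0000 Bond=-20.6952
(2,2): Delta=1.0000 Bond=-20.6952
(3,0): Delta=1.0000 Bond=-23.1786
(3,1): Delta=1.0000 Bond=-23.1786
(3,2): Delta=1.0000 Bond=-23.1786
(3,3): Delta=1.0000 Bond=-23.1786
V0=14.5020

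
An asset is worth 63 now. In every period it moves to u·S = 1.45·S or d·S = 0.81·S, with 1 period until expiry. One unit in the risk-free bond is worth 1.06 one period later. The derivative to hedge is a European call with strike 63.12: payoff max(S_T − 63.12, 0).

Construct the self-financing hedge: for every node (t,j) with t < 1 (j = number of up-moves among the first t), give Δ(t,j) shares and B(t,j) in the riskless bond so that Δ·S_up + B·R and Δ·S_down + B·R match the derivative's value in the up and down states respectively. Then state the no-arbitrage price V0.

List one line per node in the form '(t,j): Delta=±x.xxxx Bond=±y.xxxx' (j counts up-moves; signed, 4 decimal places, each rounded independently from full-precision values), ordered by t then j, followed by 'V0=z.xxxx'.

(0,0): Delta=0.7001 Bond=-33.7062
V0=10.4032

Under the risk-neutral measure, an up-move has probability p* = (R−d)/(u−d) = 0.3906 and values discount at R = 1.06.
Terminal payoffs: V(1,0)=0.0000, V(1,1)=28.2300
(0,0): S=63.0000. Δ = (V_up−V_dn)/(S_up−S_dn) = (28.2300−0.0000)/(91.3500−51.0300) = 0.7001. V = [p*·28.2300 + (1−p*)·0.0000]/1.06 = 10.4032. B = V − Δ·S = -33.7062.
Root portfolio cost Δ·63+B reproduces V0=10.4032.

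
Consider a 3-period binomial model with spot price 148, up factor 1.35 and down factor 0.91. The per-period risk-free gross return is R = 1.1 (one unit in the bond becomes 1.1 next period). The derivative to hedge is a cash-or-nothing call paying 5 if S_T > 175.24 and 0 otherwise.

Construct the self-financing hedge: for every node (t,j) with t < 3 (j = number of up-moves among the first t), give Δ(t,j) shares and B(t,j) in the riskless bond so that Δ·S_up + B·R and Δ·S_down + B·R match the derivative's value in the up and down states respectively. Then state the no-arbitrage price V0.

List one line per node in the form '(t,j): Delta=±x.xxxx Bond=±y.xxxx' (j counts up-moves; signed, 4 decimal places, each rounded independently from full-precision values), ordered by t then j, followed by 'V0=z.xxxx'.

(0,0): Delta=0.0311 Bond=-3.1119
(1,0): Delta=0.0331 Bond=-3.6904
(1,1): Delta=0.0294 Bond=-3.0714
(2,0): Delta=0.0000 Bond=0.0000
(2,1): Delta=0.0625 Bond=-9.4008
(2,2): Delta=0.0000 Bond=4.5455
V0=1.4965

No-arbitrage ⇒ martingale measure with p* = (R−d)/(u−d) = 0.4318.
Payoff layer (t=3): V(3,0)=0.0000, V(3,1)=0.0000, V(3,2)=5.0000, V(3,3)=5.0000
  t=2,j=0: stock 122.5588 → up 165.4544 (V=0.0000), down 111.5285 (V=0.0000). Price 0.0000; hedge Δ=0.0000, bond B=0.0000.
  t=2,j=1: stock 181.8180 → up 245.4543 (V=5.0000), down 165.4544 (V=0.0000). Price 1.9628; hedge Δ=0.0625, bond B=-9.4008.
  t=2,j=2: stock 269.7300 → up 364.1355 (V=5.0000), down 245.4543 (V=5.0000). Price 4.5455; hedge Δ=0.0000, bond B=4.5455.
  t=1,j=0: stock 134.6800 → up 181.8180 (V=1.9628), down 122.5588 (V=0.0000). Price 0.7705; hedge Δ=0.0331, bond B=-3.6904.
  t=1,j=1: stock 199.8000 → up 269.7300 (V=4.5455), down 181.8180 (V=1.9628). Price 2.7982; hedge Δ=0.0294, bond B=-3.0714.
  t=0,j=0: stock 148.0000 → up 199.8000 (V=2.7982), down 134.6800 (V=0.7705). Price 1.4965; hedge Δ=0.0311, bond B=-3.1119.
The time-0 hedge costs 1.4965, which is the no-arbitrage price.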